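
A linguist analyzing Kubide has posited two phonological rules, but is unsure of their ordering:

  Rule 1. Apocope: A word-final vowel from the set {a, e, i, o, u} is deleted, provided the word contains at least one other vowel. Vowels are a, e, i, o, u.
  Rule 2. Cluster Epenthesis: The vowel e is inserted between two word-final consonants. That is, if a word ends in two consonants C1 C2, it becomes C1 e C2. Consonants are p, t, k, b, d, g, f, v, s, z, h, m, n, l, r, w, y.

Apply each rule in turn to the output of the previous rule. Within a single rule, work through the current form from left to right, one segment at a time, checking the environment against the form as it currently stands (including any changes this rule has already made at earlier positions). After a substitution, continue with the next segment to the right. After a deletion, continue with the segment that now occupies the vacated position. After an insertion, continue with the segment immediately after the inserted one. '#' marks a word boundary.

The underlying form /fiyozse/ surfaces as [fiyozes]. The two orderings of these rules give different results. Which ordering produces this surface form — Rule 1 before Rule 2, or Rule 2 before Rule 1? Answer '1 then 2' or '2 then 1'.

Order 1 then 2:
  1 Apocope: [fiyozse] → [fiyozs]
  2 Cluster Epenthesis: [fiyozs] → [fiyozes]
  result: [fiyozes]
Order 2 then 1:
  2 Cluster Epenthesis: no change — [fiyozse]
  1 Apocope: [fiyozse] → [fiyozs]
  result: [fiyozs]

1 then 2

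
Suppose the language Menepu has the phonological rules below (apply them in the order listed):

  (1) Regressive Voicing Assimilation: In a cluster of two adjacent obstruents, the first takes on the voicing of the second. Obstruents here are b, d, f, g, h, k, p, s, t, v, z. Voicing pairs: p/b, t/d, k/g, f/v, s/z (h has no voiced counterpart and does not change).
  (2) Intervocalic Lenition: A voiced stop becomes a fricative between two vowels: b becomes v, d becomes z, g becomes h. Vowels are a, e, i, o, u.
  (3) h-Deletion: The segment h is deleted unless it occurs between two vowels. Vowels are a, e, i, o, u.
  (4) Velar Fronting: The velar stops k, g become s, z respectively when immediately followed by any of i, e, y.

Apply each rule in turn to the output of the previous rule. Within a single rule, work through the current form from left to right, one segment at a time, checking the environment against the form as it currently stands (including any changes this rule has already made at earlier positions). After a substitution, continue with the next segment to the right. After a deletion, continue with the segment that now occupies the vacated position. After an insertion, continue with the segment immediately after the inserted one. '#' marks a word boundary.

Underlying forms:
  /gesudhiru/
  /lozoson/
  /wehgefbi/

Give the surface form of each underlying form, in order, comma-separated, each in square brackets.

/gesudhiru/:
  (1) Regressive Voicing Assimilation: [gesudhiru] → [gesuthiru]
  (2) Intervocalic Lenition: no change — [gesuthiru]
  (3) h-Deletion: [gesuthiru] → [gesutiru]
  (4) Velar Fronting: [gesutiru] → [zesutiru]
/lozoson/:
  (1) Regressive Voicing Assimilation: no change — [lozoson]
  (2) Intervocalic Lenition: no change — [lozoson]
  (3) h-Deletion: no change — [lozoson]
  (4) Velar Fronting: no change — [lozoson]
/wehgefbi/:
  (1) Regressive Voicing Assimilation: [wehgefbi] → [wehgevbi]
  (2) Intervocalic Lenition: no change — [wehgevbi]
  (3) h-Deletion: [wehgevbi] → [wegevbi]
  (4) Velar Fronting: [wegevbi] → [wezevbi]

[zesutiru], [lozoson], [wezevbi]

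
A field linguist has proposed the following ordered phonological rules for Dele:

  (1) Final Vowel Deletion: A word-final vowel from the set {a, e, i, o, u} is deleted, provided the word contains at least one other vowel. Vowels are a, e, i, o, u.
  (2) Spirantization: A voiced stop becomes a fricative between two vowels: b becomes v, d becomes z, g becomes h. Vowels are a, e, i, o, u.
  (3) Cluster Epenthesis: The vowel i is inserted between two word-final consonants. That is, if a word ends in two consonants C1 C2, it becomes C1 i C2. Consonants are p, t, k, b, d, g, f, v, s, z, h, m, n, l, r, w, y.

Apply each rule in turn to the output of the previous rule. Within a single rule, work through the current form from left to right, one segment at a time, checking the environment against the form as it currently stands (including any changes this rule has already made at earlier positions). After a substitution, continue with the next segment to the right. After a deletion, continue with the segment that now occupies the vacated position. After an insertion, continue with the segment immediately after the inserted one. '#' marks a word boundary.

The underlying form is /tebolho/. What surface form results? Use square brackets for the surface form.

[tevolih]

(1) Final Vowel Deletion: [tebolho] → [tebolh]
(2) Spirantization: [tebolh] → [tevolh]
(3) Cluster Epenthesis: [tevolh] → [tevolih]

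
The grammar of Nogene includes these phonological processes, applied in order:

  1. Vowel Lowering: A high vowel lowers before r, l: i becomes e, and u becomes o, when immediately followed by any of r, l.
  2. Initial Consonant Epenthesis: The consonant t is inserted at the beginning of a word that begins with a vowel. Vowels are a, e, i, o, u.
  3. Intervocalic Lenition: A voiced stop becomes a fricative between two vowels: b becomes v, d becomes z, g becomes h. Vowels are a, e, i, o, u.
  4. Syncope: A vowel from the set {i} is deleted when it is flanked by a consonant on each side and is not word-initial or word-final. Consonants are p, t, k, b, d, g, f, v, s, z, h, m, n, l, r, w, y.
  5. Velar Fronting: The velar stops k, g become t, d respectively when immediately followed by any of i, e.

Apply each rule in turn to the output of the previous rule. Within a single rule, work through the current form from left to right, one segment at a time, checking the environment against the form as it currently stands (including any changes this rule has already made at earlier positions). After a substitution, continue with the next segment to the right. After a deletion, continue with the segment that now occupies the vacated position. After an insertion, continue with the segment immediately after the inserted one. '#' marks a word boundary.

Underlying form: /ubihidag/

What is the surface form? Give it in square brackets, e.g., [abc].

1 Vowel Lowering: no change — [ubihidag]
2 Initial Consonant Epenthesis: [ubihidag] → [tubihidag]
3 Intervocalic Lenition: [tubihidag] → [tuvihizag]
4 Syncope: [tuvihizag] → [tuvhzag]
5 Velar Fronting: no change — [tuvhzag]

[tuvhzag]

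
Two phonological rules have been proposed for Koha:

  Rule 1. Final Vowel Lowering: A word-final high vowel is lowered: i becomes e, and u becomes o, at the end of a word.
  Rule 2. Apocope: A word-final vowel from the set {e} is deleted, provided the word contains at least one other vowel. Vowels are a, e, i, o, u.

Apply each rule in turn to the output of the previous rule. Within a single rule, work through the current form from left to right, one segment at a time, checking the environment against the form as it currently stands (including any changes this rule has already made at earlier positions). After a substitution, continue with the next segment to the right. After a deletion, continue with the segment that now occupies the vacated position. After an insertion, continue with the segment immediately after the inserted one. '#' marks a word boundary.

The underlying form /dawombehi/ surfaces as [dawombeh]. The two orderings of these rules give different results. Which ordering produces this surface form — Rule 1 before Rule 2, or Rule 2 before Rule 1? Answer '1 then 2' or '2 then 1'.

Order 1 then 2:
  1 Final Vowel Lowering: [dawombehi] → [dawombehe]
  2 Apocope: [dawombehe] → [dawombeh]
  result: [dawombeh]
Order 2 then 1:
  2 Apocope: no change — [dawombehi]
  1 Final Vowel Lowering: [dawombehi] → [dawombehe]
  result: [dawombehe]

1 then 2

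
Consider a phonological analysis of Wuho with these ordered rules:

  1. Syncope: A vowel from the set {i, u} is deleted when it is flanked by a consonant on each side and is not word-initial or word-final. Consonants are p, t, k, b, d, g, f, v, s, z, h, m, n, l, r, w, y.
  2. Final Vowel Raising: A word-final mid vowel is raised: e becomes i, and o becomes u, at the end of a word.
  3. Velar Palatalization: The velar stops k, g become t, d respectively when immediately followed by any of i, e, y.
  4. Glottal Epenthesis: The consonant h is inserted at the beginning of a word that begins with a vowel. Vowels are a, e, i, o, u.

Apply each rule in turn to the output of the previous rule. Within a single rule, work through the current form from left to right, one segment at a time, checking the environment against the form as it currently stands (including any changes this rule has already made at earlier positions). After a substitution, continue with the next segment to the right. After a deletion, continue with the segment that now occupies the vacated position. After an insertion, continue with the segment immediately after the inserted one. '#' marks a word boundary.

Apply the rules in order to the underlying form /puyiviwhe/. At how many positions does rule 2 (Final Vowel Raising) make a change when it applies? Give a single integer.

1

1 Syncope: [puyiviwhe] → [pyvwhe]
2 Final Vowel Raising: [pyvwhe] → [pyvwhi]
3 Velar Palatalization: no change — [pyvwhi]
4 Glottal Epenthesis: no change — [pyvwhi]
Rule 2 changed 1 position(s).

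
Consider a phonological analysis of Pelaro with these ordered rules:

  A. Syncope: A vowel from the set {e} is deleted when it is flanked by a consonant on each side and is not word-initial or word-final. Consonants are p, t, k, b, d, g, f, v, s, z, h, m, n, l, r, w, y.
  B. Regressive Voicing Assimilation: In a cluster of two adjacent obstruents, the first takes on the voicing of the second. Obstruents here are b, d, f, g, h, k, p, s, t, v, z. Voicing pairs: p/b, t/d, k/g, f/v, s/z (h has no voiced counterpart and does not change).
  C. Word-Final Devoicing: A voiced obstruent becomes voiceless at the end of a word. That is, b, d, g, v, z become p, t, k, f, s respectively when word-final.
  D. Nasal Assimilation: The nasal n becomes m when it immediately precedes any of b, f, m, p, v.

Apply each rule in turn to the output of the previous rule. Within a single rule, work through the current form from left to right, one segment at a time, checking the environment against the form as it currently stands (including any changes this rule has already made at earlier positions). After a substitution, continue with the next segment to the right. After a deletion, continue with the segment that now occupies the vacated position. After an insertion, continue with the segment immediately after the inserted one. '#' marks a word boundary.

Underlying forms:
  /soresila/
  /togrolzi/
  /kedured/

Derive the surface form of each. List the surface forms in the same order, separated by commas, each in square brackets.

/soresila/:
  A Syncope: [soresila] → [sorsila]
  B Regressive Voicing Assimilation: no change — [sorsila]
  C Word-Final Devoicing: no change — [sorsila]
  D Nasal Assimilation: no change — [sorsila]
/togrolzi/:
  A Syncope: no change — [togrolzi]
  B Regressive Voicing Assimilation: no change — [togrolzi]
  C Word-Final Devoicing: no change — [togrolzi]
  D Nasal Assimilation: no change — [togrolzi]
/kedured/:
  A Syncope: [kedured] → [kdurd]
  B Regressive Voicing Assimilation: [kdurd] → [gdurd]
  C Word-Final Devoicing: [gdurd] → [gdurt]
  D Nasal Assimilation: no change — [gdurt]

[sorsila], [togrolzi], [gdurt]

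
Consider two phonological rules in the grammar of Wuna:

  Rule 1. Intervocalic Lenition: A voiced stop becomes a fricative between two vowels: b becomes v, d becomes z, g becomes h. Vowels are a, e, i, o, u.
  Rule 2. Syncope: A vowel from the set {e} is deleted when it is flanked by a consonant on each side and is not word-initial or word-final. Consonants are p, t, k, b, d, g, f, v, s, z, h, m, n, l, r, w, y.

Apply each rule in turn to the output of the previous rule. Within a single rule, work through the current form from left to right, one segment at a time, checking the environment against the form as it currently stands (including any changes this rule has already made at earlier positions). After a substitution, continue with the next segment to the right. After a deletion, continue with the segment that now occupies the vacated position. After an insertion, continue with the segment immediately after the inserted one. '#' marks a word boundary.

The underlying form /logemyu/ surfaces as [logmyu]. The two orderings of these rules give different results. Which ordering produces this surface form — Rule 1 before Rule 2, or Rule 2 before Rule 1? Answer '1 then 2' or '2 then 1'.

2 then 1

Order 1 then 2:
  1 Intervocalic Lenition: [logemyu] → [lohemyu]
  2 Syncope: [lohemyu] → [lohmyu]
  result: [lohmyu]
Order 2 then 1:
  2 Syncope: [logemyu] → [logmyu]
  1 Intervocalic Lenition: no change — [logmyu]
  result: [logmyu]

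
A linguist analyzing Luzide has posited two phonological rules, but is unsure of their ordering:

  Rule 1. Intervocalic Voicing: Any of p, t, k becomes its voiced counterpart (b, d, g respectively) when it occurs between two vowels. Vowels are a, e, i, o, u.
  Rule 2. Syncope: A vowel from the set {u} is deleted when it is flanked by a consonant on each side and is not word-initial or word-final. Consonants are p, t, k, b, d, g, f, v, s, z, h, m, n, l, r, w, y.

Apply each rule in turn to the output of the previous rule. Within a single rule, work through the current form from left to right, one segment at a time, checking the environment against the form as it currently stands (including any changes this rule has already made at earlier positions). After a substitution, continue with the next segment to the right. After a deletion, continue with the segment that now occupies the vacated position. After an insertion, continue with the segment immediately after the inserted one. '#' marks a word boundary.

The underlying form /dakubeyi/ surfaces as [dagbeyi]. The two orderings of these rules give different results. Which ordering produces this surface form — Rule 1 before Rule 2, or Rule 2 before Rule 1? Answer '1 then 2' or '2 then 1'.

Order 1 then 2:
  1 Intervocalic Voicing: [dakubeyi] → [dagubeyi]
  2 Syncope: [dagubeyi] → [dagbeyi]
  result: [dagbeyi]
Order 2 then 1:
  2 Syncope: [dakubeyi] → [dakbeyi]
  1 Intervocalic Voicing: no change — [dakbeyi]
  result: [dakbeyi]

1 then 2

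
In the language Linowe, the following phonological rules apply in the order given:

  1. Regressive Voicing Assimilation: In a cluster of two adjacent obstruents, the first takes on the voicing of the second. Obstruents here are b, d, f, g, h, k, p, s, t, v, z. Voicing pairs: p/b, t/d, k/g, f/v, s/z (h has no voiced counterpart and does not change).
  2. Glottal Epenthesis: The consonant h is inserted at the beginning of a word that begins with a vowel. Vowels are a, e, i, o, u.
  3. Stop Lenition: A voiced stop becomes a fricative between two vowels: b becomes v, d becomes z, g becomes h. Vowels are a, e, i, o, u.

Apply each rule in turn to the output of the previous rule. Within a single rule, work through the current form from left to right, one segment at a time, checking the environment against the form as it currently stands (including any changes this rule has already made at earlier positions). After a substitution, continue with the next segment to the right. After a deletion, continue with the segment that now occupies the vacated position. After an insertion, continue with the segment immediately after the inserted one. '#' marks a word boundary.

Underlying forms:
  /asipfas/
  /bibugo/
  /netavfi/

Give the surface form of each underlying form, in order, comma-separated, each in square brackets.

[hasipfas], [bivuho], [netaffi]

/asipfas/:
  1 Regressive Voicing Assimilation: no change — [asipfas]
  2 Glottal Epenthesis: [asipfas] → [hasipfas]
  3 Stop Lenition: no change — [hasipfas]
/bibugo/:
  1 Regressive Voicing Assimilation: no change — [bibugo]
  2 Glottal Epenthesis: no change — [bibugo]
  3 Stop Lenition: [bibugo] → [bivuho]
/netavfi/:
  1 Regressive Voicing Assimilation: [netavfi] → [netaffi]
  2 Glottal Epenthesis: no change — [netaffi]
  3 Stop Lenition: no change — [netaffi]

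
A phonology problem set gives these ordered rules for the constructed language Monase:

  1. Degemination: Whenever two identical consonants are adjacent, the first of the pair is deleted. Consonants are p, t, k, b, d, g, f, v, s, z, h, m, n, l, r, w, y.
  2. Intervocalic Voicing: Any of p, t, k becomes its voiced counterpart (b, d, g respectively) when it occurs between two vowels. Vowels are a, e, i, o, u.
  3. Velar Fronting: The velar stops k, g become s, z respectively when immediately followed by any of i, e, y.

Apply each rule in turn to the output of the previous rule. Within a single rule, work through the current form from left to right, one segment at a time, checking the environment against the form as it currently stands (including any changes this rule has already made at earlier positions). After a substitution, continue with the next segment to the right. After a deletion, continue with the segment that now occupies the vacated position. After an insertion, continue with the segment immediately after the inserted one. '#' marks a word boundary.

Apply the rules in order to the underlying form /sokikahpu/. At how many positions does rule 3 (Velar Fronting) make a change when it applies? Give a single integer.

1

1 Degemination: no change — [sokikahpu]
2 Intervocalic Voicing: [sokikahpu] → [sogigahpu]
3 Velar Fronting: [sogigahpu] → [sozigahpu]
Rule 3 changed 1 position(s).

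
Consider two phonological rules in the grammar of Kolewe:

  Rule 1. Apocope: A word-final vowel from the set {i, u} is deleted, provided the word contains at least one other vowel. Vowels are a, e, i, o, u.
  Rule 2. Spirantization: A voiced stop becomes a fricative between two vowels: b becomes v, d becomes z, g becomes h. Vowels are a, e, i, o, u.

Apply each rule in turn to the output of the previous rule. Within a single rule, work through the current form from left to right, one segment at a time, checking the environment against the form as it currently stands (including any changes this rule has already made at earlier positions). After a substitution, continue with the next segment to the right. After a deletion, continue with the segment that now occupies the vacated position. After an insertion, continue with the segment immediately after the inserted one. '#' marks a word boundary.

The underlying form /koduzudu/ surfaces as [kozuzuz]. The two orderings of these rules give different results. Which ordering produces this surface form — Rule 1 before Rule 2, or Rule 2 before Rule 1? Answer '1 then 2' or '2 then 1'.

2 then 1

Order 1 then 2:
  1 Apocope: [koduzudu] → [koduzud]
  2 Spirantization: [koduzud] → [kozuzud]
  result: [kozuzud]
Order 2 then 1:
  2 Spirantization: [koduzudu] → [kozuzuzu]
  1 Apocope: [kozuzuzu] → [kozuzuz]
  result: [kozuzuz]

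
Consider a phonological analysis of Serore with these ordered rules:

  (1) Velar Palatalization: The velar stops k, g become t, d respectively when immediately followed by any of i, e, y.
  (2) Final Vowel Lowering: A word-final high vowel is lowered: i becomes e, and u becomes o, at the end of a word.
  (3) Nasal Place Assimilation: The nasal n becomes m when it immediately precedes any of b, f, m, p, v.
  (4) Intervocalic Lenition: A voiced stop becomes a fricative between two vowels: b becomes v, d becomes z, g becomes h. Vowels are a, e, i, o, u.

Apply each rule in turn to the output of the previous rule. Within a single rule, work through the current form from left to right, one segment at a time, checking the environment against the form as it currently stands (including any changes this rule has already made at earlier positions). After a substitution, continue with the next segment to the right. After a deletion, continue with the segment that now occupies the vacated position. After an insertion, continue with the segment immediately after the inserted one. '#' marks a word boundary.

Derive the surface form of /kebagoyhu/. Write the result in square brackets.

[tevahoyho]

(1) Velar Palatalization: [kebagoyhu] → [tebagoyhu]
(2) Final Vowel Lowering: [tebagoyhu] → [tebagoyho]
(3) Nasal Place Assimilation: no change — [tebagoyho]
(4) Intervocalic Lenition: [tebagoyho] → [tevahoyho]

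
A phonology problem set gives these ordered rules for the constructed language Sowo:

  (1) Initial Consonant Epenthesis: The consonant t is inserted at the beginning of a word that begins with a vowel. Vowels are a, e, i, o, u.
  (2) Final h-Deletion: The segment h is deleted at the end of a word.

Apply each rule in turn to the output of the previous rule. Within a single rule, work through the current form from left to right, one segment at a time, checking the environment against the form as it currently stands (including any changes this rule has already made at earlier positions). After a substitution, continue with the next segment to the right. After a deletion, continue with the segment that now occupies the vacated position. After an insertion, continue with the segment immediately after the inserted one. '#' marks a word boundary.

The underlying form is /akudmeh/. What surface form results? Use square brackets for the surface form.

[takudme]

(1) Initial Consonant Epenthesis: [akudmeh] → [takudmeh]
(2) Final h-Deletion: [takudmeh] → [takudme]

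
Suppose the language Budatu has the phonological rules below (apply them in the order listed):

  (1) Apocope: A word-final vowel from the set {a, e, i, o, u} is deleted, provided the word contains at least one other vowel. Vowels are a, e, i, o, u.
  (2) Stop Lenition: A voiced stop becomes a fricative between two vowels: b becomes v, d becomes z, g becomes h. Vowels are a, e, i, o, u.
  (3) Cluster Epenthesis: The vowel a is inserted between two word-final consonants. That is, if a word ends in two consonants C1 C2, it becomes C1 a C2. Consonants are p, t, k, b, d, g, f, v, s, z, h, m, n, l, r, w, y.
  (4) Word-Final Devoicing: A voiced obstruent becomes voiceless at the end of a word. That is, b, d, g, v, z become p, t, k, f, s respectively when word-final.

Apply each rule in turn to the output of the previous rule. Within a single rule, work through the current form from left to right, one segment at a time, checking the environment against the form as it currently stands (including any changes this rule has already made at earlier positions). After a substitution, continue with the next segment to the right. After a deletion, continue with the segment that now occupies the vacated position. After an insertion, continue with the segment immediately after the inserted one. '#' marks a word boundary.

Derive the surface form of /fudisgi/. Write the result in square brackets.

(1) Apocope: [fudisgi] → [fudisg]
(2) Stop Lenition: [fudisg] → [fuzisg]
(3) Cluster Epenthesis: [fuzisg] → [fuzisag]
(4) Word-Final Devoicing: [fuzisag] → [fuzisak]

[fuzisak]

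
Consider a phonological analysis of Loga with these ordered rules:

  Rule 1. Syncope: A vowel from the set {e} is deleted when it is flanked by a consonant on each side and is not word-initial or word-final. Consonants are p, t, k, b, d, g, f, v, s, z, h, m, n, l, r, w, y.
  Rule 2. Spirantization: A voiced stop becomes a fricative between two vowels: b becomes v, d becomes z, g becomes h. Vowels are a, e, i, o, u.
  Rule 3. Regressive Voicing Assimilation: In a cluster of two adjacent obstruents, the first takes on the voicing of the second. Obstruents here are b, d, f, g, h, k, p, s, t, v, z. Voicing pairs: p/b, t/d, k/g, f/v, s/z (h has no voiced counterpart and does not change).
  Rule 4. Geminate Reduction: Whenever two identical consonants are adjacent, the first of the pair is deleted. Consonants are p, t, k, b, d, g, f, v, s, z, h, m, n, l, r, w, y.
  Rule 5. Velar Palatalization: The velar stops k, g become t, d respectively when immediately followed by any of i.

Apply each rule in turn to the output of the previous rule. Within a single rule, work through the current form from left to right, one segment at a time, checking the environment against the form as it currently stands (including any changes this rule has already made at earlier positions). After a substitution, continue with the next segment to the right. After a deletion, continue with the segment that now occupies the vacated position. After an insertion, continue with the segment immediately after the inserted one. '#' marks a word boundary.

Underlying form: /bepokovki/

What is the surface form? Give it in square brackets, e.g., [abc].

[pokofti]

Rule 1 Syncope: [bepokovki] → [bpokovki]
Rule 2 Spirantization: no change — [bpokovki]
Rule 3 Regressive Voicing Assimilation: [bpokovki] → [ppokofki]
Rule 4 Geminate Reduction: [ppokofki] → [pokofki]
Rule 5 Velar Palatalization: [pokofki] → [pokofti]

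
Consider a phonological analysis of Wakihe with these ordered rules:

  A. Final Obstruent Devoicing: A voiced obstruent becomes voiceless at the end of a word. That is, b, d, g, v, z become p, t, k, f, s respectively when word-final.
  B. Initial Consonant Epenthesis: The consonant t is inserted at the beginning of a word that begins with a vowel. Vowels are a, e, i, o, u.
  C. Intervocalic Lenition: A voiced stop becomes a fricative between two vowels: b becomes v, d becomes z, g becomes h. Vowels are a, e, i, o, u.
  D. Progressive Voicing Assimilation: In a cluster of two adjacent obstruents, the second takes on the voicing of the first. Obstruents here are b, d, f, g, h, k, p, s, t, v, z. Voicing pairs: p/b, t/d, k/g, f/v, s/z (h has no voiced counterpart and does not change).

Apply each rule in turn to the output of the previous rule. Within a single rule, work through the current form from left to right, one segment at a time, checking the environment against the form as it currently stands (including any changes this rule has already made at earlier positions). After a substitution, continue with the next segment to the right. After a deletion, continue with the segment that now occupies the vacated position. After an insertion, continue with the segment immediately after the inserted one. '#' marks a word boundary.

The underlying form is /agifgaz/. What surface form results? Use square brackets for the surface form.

A Final Obstruent Devoicing: [agifgaz] → [agifgas]
B Initial Consonant Epenthesis: [agifgas] → [tagifgas]
C Intervocalic Lenition: [tagifgas] → [tahifgas]
D Progressive Voicing Assimilation: [tahifgas] → [tahifkas]

[tahifkas]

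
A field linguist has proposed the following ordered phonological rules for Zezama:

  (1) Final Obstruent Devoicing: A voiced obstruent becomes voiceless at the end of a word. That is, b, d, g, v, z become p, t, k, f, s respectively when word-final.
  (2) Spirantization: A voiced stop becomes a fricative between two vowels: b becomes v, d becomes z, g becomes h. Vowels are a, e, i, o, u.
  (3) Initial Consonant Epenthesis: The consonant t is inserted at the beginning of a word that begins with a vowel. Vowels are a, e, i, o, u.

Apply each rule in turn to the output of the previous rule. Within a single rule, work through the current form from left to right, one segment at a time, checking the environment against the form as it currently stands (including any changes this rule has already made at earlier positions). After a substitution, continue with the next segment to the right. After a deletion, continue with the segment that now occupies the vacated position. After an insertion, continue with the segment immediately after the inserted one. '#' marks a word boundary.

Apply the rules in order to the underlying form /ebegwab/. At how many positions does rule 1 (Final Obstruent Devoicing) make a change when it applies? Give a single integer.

(1) Final Obstruent Devoicing: [ebegwab] → [ebegwap]
(2) Spirantization: [ebegwap] → [evegwap]
(3) Initial Consonant Epenthesis: [evegwap] → [tevegwap]
Rule 1 changed 1 position(s).

1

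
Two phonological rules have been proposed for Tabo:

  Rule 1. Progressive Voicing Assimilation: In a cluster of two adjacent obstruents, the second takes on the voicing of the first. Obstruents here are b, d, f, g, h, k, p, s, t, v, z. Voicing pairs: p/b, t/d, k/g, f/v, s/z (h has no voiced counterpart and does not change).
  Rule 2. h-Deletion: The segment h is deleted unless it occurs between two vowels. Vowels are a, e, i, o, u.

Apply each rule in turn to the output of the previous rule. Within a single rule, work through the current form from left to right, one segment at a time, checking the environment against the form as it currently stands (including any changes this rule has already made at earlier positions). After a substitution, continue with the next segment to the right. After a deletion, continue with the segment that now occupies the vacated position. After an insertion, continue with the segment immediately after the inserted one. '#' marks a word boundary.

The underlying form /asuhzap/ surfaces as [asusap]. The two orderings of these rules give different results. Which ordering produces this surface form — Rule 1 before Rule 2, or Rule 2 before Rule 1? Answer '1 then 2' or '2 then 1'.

Order 1 then 2:
  1 Progressive Voicing Assimilation: [asuhzap] → [asuhsap]
  2 h-Deletion: [asuhsap] → [asusap]
  result: [asusap]
Order 2 then 1:
  2 h-Deletion: [asuhzap] → [asuzap]
  1 Progressive Voicing Assimilation: no change — [asuzap]
  result: [asuzap]

1 then 2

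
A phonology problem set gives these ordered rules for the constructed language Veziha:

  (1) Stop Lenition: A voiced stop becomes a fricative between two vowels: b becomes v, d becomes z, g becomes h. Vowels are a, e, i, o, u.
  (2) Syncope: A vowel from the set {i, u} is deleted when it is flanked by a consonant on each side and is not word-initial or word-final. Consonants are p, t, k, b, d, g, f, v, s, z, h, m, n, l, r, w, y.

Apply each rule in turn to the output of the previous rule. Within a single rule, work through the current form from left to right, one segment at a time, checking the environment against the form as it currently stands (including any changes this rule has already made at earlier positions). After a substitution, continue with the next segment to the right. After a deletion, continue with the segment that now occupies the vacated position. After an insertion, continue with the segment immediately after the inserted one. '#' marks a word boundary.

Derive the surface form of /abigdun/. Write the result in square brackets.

[avgdn]

(1) Stop Lenition: [abigdun] → [avigdun]
(2) Syncope: [avigdun] → [avgdn]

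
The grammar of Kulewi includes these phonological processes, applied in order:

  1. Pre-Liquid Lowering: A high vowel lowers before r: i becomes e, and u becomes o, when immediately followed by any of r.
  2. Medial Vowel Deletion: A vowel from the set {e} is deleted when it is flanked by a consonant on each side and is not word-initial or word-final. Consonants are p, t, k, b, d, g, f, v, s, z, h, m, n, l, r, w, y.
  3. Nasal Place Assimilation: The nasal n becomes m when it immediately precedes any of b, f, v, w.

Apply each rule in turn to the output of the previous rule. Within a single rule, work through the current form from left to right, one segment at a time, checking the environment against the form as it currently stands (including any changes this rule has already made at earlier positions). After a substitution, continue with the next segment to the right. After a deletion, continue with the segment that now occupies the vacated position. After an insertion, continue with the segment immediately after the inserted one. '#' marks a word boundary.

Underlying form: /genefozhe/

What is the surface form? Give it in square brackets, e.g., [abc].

1 Pre-Liquid Lowering: no change — [genefozhe]
2 Medial Vowel Deletion: [genefozhe] → [gnfozhe]
3 Nasal Place Assimilation: [gnfozhe] → [gmfozhe]

[gmfozhe]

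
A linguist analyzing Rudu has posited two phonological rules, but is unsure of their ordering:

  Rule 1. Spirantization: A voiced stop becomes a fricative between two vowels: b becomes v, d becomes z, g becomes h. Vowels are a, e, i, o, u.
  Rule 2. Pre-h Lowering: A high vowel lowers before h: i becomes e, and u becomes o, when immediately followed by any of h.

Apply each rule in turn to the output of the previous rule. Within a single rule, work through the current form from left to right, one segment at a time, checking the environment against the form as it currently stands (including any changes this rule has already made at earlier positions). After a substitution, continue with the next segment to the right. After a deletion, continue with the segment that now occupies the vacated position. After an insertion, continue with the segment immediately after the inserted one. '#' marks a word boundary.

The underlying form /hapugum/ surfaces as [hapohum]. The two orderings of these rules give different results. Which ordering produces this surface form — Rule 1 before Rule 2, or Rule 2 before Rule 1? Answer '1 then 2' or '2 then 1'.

Order 1 then 2:
  1 Spirantization: [hapugum] → [hapuhum]
  2 Pre-h Lowering: [hapuhum] → [hapohum]
  result: [hapohum]
Order 2 then 1:
  2 Pre-h Lowering: no change — [hapugum]
  1 Spirantization: [hapugum] → [hapuhum]
  result: [hapuhum]

1 then 2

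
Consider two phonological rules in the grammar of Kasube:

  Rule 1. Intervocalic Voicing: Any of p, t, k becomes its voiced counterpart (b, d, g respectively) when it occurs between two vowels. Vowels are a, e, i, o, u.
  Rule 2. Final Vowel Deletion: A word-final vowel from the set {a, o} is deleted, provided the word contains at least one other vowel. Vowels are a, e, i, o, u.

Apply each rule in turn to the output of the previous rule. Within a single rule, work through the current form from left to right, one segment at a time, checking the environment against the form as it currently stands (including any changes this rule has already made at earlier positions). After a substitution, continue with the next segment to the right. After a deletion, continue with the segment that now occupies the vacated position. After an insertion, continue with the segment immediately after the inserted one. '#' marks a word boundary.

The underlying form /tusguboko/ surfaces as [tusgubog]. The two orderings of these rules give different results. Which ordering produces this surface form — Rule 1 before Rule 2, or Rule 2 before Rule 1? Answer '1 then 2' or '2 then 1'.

Order 1 then 2:
  1 Intervocalic Voicing: [tusguboko] → [tusgubogo]
  2 Final Vowel Deletion: [tusgubogo] → [tusgubog]
  result: [tusgubog]
Order 2 then 1:
  2 Final Vowel Deletion: [tusguboko] → [tusgubok]
  1 Intervocalic Voicing: no change — [tusgubok]
  result: [tusgubok]

1 then 2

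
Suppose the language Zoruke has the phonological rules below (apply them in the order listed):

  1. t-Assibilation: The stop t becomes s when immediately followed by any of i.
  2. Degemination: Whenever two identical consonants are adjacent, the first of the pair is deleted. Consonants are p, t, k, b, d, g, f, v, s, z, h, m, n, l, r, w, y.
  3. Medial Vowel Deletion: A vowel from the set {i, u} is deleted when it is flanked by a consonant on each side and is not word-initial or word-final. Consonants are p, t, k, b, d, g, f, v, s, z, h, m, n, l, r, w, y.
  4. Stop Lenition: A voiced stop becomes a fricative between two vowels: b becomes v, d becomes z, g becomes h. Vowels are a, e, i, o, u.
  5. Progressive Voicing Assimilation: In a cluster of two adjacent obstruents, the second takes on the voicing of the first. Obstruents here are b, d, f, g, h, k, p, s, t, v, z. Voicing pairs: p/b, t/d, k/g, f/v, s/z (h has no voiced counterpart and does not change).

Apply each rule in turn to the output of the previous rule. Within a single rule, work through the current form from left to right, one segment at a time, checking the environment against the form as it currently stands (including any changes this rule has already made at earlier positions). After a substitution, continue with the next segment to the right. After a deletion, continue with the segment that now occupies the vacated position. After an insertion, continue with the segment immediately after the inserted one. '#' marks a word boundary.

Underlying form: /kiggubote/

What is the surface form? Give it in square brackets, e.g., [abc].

1 t-Assibilation: no change — [kiggubote]
2 Degemination: [kiggubote] → [kigubote]
3 Medial Vowel Deletion: [kigubote] → [kgbote]
4 Stop Lenition: no change — [kgbote]
5 Progressive Voicing Assimilation: [kgbote] → [kkpote]

[kkpote]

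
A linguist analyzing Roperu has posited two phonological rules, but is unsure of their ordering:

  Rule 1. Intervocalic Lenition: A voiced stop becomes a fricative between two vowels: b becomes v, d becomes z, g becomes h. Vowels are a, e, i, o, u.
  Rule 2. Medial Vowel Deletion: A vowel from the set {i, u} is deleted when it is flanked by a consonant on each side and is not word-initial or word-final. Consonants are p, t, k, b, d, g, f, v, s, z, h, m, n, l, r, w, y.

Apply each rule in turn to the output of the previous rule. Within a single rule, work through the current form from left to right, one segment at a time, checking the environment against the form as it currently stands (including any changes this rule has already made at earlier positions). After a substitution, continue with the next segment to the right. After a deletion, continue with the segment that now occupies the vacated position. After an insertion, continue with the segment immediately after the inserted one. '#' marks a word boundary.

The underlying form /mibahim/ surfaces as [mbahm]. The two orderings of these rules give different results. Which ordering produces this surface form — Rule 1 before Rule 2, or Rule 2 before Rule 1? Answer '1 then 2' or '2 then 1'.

2 then 1

Order 1 then 2:
  1 Intervocalic Lenition: [mibahim] → [mivahim]
  2 Medial Vowel Deletion: [mivahim] → [mvahm]
  result: [mvahm]
Order 2 then 1:
  2 Medial Vowel Deletion: [mibahim] → [mbahm]
  1 Intervocalic Lenition: no change — [mbahm]
  result: [mbahm]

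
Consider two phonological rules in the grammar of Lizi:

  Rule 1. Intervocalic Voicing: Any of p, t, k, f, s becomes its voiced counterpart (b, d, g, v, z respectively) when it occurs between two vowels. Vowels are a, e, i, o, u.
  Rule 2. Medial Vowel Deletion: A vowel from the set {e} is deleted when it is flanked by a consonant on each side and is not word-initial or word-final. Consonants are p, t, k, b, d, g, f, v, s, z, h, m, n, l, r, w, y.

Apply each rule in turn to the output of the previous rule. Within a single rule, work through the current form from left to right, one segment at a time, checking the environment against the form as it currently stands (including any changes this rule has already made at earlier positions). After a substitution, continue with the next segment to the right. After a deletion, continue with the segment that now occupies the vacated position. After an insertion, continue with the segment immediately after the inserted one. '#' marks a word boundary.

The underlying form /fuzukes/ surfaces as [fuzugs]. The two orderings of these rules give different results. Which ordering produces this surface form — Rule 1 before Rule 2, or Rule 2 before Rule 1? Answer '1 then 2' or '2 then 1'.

Order 1 then 2:
  1 Intervocalic Voicing: [fuzukes] → [fuzuges]
  2 Medial Vowel Deletion: [fuzuges] → [fuzugs]
  result: [fuzugs]
Order 2 then 1:
  2 Medial Vowel Deletion: [fuzukes] → [fuzuks]
  1 Intervocalic Voicing: no change — [fuzuks]
  result: [fuzuks]

1 then 2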